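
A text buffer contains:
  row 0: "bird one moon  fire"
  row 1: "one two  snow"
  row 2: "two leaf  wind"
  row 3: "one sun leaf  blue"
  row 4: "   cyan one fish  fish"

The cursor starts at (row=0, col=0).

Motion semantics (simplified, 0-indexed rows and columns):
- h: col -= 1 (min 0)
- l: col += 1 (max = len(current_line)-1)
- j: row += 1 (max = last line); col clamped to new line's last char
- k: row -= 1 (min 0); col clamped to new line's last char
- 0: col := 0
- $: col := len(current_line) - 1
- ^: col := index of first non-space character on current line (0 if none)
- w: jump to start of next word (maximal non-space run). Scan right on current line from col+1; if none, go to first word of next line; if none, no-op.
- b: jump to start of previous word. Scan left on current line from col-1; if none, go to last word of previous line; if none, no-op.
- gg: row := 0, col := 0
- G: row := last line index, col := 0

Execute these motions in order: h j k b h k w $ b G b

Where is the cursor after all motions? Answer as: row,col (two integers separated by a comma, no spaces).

Answer: 3,14

Derivation:
After 1 (h): row=0 col=0 char='b'
After 2 (j): row=1 col=0 char='o'
After 3 (k): row=0 col=0 char='b'
After 4 (b): row=0 col=0 char='b'
After 5 (h): row=0 col=0 char='b'
After 6 (k): row=0 col=0 char='b'
After 7 (w): row=0 col=5 char='o'
After 8 ($): row=0 col=18 char='e'
After 9 (b): row=0 col=15 char='f'
After 10 (G): row=4 col=0 char='_'
After 11 (b): row=3 col=14 char='b'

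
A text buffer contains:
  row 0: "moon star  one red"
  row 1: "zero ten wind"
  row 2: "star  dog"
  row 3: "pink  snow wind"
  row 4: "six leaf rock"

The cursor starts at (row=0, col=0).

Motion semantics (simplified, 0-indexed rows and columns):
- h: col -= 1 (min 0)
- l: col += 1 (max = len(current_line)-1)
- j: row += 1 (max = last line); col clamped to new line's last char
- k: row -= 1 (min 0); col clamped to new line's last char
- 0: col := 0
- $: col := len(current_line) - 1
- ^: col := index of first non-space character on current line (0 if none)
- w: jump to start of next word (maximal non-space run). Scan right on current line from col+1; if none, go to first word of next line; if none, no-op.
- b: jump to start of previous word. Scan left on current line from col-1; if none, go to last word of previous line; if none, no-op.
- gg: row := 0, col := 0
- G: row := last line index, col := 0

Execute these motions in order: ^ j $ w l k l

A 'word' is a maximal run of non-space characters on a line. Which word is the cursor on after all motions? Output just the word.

Answer: zero

Derivation:
After 1 (^): row=0 col=0 char='m'
After 2 (j): row=1 col=0 char='z'
After 3 ($): row=1 col=12 char='d'
After 4 (w): row=2 col=0 char='s'
After 5 (l): row=2 col=1 char='t'
After 6 (k): row=1 col=1 char='e'
After 7 (l): row=1 col=2 char='r'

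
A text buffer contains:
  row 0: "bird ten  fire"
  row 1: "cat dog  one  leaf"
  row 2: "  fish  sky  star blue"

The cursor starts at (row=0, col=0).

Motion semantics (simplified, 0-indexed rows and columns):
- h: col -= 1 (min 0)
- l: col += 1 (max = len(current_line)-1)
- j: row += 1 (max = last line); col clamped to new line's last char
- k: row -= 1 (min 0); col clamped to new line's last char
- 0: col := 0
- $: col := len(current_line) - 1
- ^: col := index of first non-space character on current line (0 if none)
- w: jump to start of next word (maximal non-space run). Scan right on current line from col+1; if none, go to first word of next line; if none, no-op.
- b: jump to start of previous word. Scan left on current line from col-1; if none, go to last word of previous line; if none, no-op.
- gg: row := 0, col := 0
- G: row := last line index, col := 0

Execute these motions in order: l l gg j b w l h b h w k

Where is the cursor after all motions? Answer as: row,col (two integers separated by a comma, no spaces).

Answer: 0,10

Derivation:
After 1 (l): row=0 col=1 char='i'
After 2 (l): row=0 col=2 char='r'
After 3 (gg): row=0 col=0 char='b'
After 4 (j): row=1 col=0 char='c'
After 5 (b): row=0 col=10 char='f'
After 6 (w): row=1 col=0 char='c'
After 7 (l): row=1 col=1 char='a'
After 8 (h): row=1 col=0 char='c'
After 9 (b): row=0 col=10 char='f'
After 10 (h): row=0 col=9 char='_'
After 11 (w): row=0 col=10 char='f'
After 12 (k): row=0 col=10 char='f'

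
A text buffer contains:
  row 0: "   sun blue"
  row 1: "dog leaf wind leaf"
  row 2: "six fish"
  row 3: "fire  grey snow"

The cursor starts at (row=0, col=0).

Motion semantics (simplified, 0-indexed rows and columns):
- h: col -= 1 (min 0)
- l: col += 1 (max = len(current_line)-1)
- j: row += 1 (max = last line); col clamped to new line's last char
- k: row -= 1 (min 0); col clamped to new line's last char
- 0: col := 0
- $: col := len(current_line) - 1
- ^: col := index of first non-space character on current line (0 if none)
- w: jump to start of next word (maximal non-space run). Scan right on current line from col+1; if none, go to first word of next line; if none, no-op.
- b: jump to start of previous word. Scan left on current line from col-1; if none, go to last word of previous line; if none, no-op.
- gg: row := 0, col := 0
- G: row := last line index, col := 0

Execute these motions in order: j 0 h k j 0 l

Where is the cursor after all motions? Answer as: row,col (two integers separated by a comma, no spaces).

Answer: 1,1

Derivation:
After 1 (j): row=1 col=0 char='d'
After 2 (0): row=1 col=0 char='d'
After 3 (h): row=1 col=0 char='d'
After 4 (k): row=0 col=0 char='_'
After 5 (j): row=1 col=0 char='d'
After 6 (0): row=1 col=0 char='d'
After 7 (l): row=1 col=1 char='o'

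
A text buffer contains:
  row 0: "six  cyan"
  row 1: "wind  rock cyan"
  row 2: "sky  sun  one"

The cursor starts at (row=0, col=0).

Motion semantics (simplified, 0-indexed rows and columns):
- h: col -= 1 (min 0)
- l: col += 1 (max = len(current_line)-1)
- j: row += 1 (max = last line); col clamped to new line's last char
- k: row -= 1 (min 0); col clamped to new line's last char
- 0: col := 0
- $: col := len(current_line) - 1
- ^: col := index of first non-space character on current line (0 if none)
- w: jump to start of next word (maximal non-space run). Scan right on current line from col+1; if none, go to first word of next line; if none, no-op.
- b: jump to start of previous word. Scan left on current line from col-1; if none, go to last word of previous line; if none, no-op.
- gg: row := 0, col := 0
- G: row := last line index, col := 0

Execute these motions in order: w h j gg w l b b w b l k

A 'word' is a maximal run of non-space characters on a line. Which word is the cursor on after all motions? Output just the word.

Answer: six

Derivation:
After 1 (w): row=0 col=5 char='c'
After 2 (h): row=0 col=4 char='_'
After 3 (j): row=1 col=4 char='_'
After 4 (gg): row=0 col=0 char='s'
After 5 (w): row=0 col=5 char='c'
After 6 (l): row=0 col=6 char='y'
After 7 (b): row=0 col=5 char='c'
After 8 (b): row=0 col=0 char='s'
After 9 (w): row=0 col=5 char='c'
After 10 (b): row=0 col=0 char='s'
After 11 (l): row=0 col=1 char='i'
After 12 (k): row=0 col=1 char='i'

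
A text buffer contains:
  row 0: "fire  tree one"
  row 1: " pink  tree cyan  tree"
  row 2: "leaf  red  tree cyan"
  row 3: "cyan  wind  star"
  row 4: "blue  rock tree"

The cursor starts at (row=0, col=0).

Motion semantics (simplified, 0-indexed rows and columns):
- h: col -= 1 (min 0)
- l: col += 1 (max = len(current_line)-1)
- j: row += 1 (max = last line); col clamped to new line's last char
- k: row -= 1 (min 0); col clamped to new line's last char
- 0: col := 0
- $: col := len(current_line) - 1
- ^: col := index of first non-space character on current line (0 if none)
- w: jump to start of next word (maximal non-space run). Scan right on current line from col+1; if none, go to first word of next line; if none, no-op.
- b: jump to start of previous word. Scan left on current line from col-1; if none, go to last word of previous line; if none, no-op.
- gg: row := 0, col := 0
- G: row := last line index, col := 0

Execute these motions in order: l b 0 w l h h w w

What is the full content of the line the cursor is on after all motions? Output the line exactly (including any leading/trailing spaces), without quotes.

Answer: fire  tree one

Derivation:
After 1 (l): row=0 col=1 char='i'
After 2 (b): row=0 col=0 char='f'
After 3 (0): row=0 col=0 char='f'
After 4 (w): row=0 col=6 char='t'
After 5 (l): row=0 col=7 char='r'
After 6 (h): row=0 col=6 char='t'
After 7 (h): row=0 col=5 char='_'
After 8 (w): row=0 col=6 char='t'
After 9 (w): row=0 col=11 char='o'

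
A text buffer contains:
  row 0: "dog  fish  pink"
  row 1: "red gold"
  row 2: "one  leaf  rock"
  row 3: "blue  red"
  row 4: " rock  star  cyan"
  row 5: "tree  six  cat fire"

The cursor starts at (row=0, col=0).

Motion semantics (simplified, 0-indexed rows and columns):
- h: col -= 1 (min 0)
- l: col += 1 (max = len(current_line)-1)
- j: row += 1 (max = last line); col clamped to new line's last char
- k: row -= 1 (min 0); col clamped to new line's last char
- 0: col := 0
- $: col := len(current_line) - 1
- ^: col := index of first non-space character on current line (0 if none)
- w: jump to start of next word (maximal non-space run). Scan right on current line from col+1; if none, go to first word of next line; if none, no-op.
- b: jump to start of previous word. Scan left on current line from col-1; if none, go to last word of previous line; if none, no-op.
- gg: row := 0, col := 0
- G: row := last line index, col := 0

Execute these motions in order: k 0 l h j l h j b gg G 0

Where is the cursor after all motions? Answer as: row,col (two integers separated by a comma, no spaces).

Answer: 5,0

Derivation:
After 1 (k): row=0 col=0 char='d'
After 2 (0): row=0 col=0 char='d'
After 3 (l): row=0 col=1 char='o'
After 4 (h): row=0 col=0 char='d'
After 5 (j): row=1 col=0 char='r'
After 6 (l): row=1 col=1 char='e'
After 7 (h): row=1 col=0 char='r'
After 8 (j): row=2 col=0 char='o'
After 9 (b): row=1 col=4 char='g'
After 10 (gg): row=0 col=0 char='d'
After 11 (G): row=5 col=0 char='t'
After 12 (0): row=5 col=0 char='t'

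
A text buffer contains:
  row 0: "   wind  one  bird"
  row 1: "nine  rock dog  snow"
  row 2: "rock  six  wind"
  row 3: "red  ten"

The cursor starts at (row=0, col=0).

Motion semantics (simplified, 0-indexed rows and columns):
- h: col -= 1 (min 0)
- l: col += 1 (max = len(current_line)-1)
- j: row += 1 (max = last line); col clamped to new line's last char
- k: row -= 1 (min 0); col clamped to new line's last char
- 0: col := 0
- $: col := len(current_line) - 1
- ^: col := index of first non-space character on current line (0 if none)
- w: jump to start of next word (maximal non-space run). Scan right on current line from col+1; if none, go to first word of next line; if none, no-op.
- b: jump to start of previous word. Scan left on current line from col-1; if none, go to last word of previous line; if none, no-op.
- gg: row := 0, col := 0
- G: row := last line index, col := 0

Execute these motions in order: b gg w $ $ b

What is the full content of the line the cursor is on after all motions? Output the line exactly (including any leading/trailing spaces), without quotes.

After 1 (b): row=0 col=0 char='_'
After 2 (gg): row=0 col=0 char='_'
After 3 (w): row=0 col=3 char='w'
After 4 ($): row=0 col=17 char='d'
After 5 ($): row=0 col=17 char='d'
After 6 (b): row=0 col=14 char='b'

Answer:    wind  one  bird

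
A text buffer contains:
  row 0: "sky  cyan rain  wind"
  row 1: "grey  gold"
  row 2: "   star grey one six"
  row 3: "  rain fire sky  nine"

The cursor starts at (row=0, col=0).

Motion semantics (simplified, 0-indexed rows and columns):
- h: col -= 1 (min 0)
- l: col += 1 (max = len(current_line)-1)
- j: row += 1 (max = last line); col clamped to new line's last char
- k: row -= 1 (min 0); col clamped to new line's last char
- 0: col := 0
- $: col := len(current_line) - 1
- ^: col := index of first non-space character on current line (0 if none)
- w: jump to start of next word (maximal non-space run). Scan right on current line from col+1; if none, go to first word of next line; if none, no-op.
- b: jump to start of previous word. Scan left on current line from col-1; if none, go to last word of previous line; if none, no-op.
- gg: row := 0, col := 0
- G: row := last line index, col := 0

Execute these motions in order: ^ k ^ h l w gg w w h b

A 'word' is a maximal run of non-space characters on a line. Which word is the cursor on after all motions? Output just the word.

After 1 (^): row=0 col=0 char='s'
After 2 (k): row=0 col=0 char='s'
After 3 (^): row=0 col=0 char='s'
After 4 (h): row=0 col=0 char='s'
After 5 (l): row=0 col=1 char='k'
After 6 (w): row=0 col=5 char='c'
After 7 (gg): row=0 col=0 char='s'
After 8 (w): row=0 col=5 char='c'
After 9 (w): row=0 col=10 char='r'
After 10 (h): row=0 col=9 char='_'
After 11 (b): row=0 col=5 char='c'

Answer: cyan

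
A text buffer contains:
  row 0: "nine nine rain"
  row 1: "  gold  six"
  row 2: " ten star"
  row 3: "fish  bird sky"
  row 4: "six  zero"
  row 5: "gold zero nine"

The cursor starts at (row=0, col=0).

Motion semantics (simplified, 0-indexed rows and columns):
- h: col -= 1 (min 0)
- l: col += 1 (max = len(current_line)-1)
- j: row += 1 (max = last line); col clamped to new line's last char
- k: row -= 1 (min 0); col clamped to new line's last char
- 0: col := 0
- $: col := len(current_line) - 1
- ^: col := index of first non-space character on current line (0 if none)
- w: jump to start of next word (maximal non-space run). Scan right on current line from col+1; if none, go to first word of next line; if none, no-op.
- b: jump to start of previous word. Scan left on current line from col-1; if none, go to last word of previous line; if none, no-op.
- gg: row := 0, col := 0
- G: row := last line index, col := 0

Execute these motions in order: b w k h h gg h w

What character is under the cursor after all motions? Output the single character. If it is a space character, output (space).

Answer: n

Derivation:
After 1 (b): row=0 col=0 char='n'
After 2 (w): row=0 col=5 char='n'
After 3 (k): row=0 col=5 char='n'
After 4 (h): row=0 col=4 char='_'
After 5 (h): row=0 col=3 char='e'
After 6 (gg): row=0 col=0 char='n'
After 7 (h): row=0 col=0 char='n'
After 8 (w): row=0 col=5 char='n'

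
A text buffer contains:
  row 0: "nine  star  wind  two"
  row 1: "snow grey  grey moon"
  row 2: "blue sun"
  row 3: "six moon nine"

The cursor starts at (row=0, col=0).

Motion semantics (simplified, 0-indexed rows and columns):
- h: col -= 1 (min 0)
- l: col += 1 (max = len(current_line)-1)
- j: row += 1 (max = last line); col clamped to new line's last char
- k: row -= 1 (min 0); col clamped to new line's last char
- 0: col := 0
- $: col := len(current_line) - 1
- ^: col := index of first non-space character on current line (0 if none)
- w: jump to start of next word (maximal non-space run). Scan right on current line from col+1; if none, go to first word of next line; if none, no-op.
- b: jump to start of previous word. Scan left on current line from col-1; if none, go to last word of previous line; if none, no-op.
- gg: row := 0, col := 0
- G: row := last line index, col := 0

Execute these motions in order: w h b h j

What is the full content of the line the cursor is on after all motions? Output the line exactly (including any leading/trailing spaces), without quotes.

After 1 (w): row=0 col=6 char='s'
After 2 (h): row=0 col=5 char='_'
After 3 (b): row=0 col=0 char='n'
After 4 (h): row=0 col=0 char='n'
After 5 (j): row=1 col=0 char='s'

Answer: snow grey  grey moon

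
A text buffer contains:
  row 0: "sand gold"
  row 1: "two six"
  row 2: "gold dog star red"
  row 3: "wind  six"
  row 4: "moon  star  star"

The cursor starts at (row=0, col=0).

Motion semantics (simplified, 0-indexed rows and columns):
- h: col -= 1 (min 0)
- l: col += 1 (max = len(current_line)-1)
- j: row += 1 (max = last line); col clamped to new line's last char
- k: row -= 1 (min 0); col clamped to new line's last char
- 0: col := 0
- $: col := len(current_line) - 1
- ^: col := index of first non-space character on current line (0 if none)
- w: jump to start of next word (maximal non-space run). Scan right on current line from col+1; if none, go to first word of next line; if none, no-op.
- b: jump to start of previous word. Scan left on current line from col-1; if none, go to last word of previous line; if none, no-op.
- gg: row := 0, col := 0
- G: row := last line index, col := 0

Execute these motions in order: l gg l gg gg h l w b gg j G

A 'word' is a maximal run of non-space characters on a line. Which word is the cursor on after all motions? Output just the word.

After 1 (l): row=0 col=1 char='a'
After 2 (gg): row=0 col=0 char='s'
After 3 (l): row=0 col=1 char='a'
After 4 (gg): row=0 col=0 char='s'
After 5 (gg): row=0 col=0 char='s'
After 6 (h): row=0 col=0 char='s'
After 7 (l): row=0 col=1 char='a'
After 8 (w): row=0 col=5 char='g'
After 9 (b): row=0 col=0 char='s'
After 10 (gg): row=0 col=0 char='s'
After 11 (j): row=1 col=0 char='t'
After 12 (G): row=4 col=0 char='m'

Answer: moon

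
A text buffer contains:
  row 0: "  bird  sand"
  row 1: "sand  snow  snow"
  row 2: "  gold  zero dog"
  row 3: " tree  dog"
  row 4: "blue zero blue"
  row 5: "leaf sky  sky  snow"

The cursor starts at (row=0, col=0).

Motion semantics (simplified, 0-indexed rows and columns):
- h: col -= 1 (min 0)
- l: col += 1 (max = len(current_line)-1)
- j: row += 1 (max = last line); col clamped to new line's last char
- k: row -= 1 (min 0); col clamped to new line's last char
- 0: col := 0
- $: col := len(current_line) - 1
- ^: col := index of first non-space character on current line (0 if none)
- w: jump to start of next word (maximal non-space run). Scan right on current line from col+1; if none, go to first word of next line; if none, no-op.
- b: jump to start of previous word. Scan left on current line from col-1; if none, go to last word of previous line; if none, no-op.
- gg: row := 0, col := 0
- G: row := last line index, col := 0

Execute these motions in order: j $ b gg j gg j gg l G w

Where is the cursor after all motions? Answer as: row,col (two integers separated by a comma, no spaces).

Answer: 5,5

Derivation:
After 1 (j): row=1 col=0 char='s'
After 2 ($): row=1 col=15 char='w'
After 3 (b): row=1 col=12 char='s'
After 4 (gg): row=0 col=0 char='_'
After 5 (j): row=1 col=0 char='s'
After 6 (gg): row=0 col=0 char='_'
After 7 (j): row=1 col=0 char='s'
After 8 (gg): row=0 col=0 char='_'
After 9 (l): row=0 col=1 char='_'
After 10 (G): row=5 col=0 char='l'
After 11 (w): row=5 col=5 char='s'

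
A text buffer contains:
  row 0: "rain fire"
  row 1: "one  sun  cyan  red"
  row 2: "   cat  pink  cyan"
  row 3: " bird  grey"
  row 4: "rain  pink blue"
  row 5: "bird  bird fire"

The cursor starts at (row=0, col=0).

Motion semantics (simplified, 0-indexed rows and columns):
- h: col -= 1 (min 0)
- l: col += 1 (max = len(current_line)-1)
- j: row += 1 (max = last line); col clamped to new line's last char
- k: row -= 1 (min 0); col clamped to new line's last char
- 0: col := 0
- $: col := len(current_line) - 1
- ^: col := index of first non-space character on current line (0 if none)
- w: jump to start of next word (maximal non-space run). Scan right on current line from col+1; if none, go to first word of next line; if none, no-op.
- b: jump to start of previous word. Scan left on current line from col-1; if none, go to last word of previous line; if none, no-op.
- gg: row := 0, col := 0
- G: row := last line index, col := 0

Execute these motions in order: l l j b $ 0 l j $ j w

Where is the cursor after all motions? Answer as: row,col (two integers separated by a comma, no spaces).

After 1 (l): row=0 col=1 char='a'
After 2 (l): row=0 col=2 char='i'
After 3 (j): row=1 col=2 char='e'
After 4 (b): row=1 col=0 char='o'
After 5 ($): row=1 col=18 char='d'
After 6 (0): row=1 col=0 char='o'
After 7 (l): row=1 col=1 char='n'
After 8 (j): row=2 col=1 char='_'
After 9 ($): row=2 col=17 char='n'
After 10 (j): row=3 col=10 char='y'
After 11 (w): row=4 col=0 char='r'

Answer: 4,0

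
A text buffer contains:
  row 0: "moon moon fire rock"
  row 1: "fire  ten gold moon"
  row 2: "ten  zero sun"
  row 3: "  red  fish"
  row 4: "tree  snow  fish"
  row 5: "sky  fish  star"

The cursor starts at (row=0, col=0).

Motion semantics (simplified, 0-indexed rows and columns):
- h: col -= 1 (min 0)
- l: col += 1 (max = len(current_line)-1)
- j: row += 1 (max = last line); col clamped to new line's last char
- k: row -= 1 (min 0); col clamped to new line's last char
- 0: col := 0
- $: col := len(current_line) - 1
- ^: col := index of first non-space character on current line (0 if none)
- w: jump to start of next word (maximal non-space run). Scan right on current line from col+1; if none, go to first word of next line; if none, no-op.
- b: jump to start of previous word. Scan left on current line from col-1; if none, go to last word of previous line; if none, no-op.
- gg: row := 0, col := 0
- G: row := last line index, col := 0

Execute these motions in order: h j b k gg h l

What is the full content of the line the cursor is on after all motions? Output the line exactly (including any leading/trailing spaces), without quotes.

After 1 (h): row=0 col=0 char='m'
After 2 (j): row=1 col=0 char='f'
After 3 (b): row=0 col=15 char='r'
After 4 (k): row=0 col=15 char='r'
After 5 (gg): row=0 col=0 char='m'
After 6 (h): row=0 col=0 char='m'
After 7 (l): row=0 col=1 char='o'

Answer: moon moon fire rock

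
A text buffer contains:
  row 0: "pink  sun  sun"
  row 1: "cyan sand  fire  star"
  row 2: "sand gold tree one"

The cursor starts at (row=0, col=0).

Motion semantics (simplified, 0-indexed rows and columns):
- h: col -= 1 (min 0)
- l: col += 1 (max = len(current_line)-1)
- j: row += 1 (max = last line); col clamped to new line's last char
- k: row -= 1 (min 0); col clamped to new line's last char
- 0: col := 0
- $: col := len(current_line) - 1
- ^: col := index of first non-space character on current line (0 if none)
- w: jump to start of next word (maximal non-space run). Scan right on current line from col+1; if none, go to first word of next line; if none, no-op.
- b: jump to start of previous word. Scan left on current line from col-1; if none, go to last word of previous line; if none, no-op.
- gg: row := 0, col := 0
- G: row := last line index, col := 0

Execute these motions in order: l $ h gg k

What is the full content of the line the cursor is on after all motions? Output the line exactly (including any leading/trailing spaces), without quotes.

Answer: pink  sun  sun

Derivation:
After 1 (l): row=0 col=1 char='i'
After 2 ($): row=0 col=13 char='n'
After 3 (h): row=0 col=12 char='u'
After 4 (gg): row=0 col=0 char='p'
After 5 (k): row=0 col=0 char='p'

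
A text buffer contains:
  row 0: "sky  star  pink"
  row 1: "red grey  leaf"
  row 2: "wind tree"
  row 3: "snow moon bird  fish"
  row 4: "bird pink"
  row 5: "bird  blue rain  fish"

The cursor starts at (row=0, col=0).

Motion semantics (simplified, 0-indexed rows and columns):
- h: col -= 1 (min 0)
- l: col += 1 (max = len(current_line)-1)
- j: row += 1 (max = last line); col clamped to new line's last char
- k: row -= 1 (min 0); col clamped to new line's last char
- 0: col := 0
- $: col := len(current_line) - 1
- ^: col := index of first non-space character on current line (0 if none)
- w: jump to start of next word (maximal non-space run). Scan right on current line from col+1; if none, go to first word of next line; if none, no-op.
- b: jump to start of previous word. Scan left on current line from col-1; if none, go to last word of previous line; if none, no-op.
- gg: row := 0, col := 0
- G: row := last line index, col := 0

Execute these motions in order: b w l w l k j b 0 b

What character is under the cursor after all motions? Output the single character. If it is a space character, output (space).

After 1 (b): row=0 col=0 char='s'
After 2 (w): row=0 col=5 char='s'
After 3 (l): row=0 col=6 char='t'
After 4 (w): row=0 col=11 char='p'
After 5 (l): row=0 col=12 char='i'
After 6 (k): row=0 col=12 char='i'
After 7 (j): row=1 col=12 char='a'
After 8 (b): row=1 col=10 char='l'
After 9 (0): row=1 col=0 char='r'
After 10 (b): row=0 col=11 char='p'

Answer: p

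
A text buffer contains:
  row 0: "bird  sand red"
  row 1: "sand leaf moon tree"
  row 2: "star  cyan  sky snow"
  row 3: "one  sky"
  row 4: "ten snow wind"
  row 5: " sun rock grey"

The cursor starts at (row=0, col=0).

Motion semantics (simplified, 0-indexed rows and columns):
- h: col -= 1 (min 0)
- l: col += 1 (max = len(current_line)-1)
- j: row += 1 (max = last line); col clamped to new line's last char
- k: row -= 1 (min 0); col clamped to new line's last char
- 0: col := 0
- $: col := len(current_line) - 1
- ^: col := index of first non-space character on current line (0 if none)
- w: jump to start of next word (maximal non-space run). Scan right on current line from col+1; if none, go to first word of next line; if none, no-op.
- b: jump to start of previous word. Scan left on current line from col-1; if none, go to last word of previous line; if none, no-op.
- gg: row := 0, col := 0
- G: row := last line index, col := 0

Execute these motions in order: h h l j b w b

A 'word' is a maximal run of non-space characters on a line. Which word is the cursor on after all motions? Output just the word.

After 1 (h): row=0 col=0 char='b'
After 2 (h): row=0 col=0 char='b'
After 3 (l): row=0 col=1 char='i'
After 4 (j): row=1 col=1 char='a'
After 5 (b): row=1 col=0 char='s'
After 6 (w): row=1 col=5 char='l'
After 7 (b): row=1 col=0 char='s'

Answer: sand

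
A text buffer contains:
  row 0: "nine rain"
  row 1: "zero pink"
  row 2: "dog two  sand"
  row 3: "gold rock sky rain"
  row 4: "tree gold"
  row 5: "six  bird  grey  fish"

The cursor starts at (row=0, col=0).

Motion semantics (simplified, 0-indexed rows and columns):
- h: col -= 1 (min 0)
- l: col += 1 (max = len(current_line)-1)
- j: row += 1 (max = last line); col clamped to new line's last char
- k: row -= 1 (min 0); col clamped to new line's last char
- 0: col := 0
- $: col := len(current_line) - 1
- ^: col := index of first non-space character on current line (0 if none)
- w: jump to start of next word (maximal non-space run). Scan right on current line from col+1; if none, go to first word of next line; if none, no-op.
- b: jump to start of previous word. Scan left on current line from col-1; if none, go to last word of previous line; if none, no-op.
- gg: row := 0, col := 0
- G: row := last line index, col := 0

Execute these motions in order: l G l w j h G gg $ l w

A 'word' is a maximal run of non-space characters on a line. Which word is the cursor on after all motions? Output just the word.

After 1 (l): row=0 col=1 char='i'
After 2 (G): row=5 col=0 char='s'
After 3 (l): row=5 col=1 char='i'
After 4 (w): row=5 col=5 char='b'
After 5 (j): row=5 col=5 char='b'
After 6 (h): row=5 col=4 char='_'
After 7 (G): row=5 col=0 char='s'
After 8 (gg): row=0 col=0 char='n'
After 9 ($): row=0 col=8 char='n'
After 10 (l): row=0 col=8 char='n'
After 11 (w): row=1 col=0 char='z'

Answer: zero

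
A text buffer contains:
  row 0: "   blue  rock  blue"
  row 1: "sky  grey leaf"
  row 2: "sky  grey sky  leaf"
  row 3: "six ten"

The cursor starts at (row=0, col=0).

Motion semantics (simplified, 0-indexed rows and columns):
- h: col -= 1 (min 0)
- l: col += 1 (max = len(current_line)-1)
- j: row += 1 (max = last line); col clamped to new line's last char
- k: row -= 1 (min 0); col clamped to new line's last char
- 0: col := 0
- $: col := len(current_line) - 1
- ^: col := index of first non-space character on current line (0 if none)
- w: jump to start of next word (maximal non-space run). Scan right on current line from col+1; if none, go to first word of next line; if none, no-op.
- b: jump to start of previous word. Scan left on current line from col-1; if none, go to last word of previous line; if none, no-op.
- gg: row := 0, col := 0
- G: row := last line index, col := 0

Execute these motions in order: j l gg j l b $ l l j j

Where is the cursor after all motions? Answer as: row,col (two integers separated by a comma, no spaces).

After 1 (j): row=1 col=0 char='s'
After 2 (l): row=1 col=1 char='k'
After 3 (gg): row=0 col=0 char='_'
After 4 (j): row=1 col=0 char='s'
After 5 (l): row=1 col=1 char='k'
After 6 (b): row=1 col=0 char='s'
After 7 ($): row=1 col=13 char='f'
After 8 (l): row=1 col=13 char='f'
After 9 (l): row=1 col=13 char='f'
After 10 (j): row=2 col=13 char='_'
After 11 (j): row=3 col=6 char='n'

Answer: 3,6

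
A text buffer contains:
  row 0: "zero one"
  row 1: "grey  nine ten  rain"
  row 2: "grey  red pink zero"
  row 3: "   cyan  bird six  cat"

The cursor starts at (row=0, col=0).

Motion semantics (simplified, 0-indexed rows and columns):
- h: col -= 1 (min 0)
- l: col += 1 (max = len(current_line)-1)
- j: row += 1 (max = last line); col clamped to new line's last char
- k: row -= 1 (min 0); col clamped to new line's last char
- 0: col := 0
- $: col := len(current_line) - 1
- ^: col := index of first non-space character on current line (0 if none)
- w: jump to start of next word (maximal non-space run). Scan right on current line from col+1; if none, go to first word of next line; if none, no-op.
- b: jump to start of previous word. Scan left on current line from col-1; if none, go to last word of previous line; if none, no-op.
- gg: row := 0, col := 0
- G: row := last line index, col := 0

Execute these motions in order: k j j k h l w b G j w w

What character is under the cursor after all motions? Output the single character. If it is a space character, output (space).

After 1 (k): row=0 col=0 char='z'
After 2 (j): row=1 col=0 char='g'
After 3 (j): row=2 col=0 char='g'
After 4 (k): row=1 col=0 char='g'
After 5 (h): row=1 col=0 char='g'
After 6 (l): row=1 col=1 char='r'
After 7 (w): row=1 col=6 char='n'
After 8 (b): row=1 col=0 char='g'
After 9 (G): row=3 col=0 char='_'
After 10 (j): row=3 col=0 char='_'
After 11 (w): row=3 col=3 char='c'
After 12 (w): row=3 col=9 char='b'

Answer: b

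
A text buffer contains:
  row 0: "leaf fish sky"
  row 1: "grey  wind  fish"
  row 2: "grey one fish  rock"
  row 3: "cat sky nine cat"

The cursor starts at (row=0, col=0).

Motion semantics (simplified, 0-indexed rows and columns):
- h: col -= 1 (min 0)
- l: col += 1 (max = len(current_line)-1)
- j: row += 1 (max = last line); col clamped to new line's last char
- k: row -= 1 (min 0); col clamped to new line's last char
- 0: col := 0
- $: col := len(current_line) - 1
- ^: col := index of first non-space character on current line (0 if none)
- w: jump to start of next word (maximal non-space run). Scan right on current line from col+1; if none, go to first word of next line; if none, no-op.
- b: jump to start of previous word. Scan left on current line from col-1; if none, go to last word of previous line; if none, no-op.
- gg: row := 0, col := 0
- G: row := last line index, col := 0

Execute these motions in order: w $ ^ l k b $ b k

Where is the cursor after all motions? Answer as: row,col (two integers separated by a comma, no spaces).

After 1 (w): row=0 col=5 char='f'
After 2 ($): row=0 col=12 char='y'
After 3 (^): row=0 col=0 char='l'
After 4 (l): row=0 col=1 char='e'
After 5 (k): row=0 col=1 char='e'
After 6 (b): row=0 col=0 char='l'
After 7 ($): row=0 col=12 char='y'
After 8 (b): row=0 col=10 char='s'
After 9 (k): row=0 col=10 char='s'

Answer: 0,10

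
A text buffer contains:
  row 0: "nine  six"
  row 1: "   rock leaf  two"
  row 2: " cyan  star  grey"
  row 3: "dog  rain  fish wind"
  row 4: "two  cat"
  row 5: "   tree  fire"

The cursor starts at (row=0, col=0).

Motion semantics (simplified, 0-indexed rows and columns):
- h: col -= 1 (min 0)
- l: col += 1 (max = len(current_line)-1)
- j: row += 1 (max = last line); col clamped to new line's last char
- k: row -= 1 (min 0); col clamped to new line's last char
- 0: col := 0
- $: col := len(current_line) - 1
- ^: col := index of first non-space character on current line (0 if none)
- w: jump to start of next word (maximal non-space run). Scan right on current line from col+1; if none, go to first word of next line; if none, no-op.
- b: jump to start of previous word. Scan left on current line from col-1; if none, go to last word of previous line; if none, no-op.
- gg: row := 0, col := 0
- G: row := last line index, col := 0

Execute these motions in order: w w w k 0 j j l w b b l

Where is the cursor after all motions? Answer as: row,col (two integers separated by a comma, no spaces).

Answer: 1,15

Derivation:
After 1 (w): row=0 col=6 char='s'
After 2 (w): row=1 col=3 char='r'
After 3 (w): row=1 col=8 char='l'
After 4 (k): row=0 col=8 char='x'
After 5 (0): row=0 col=0 char='n'
After 6 (j): row=1 col=0 char='_'
After 7 (j): row=2 col=0 char='_'
After 8 (l): row=2 col=1 char='c'
After 9 (w): row=2 col=7 char='s'
After 10 (b): row=2 col=1 char='c'
After 11 (b): row=1 col=14 char='t'
After 12 (l): row=1 col=15 char='w'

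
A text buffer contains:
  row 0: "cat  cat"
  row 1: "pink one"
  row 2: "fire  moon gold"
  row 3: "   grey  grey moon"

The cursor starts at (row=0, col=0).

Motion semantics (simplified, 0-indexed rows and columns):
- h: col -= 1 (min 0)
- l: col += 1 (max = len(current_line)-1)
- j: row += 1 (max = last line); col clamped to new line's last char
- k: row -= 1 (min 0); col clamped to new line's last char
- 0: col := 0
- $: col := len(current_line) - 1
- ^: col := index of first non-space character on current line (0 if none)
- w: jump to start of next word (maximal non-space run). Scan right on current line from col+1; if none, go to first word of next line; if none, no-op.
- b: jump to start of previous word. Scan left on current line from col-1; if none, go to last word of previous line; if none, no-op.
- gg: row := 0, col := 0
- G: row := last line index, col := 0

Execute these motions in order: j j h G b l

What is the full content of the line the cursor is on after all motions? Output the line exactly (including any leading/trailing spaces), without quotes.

Answer: fire  moon gold

Derivation:
After 1 (j): row=1 col=0 char='p'
After 2 (j): row=2 col=0 char='f'
After 3 (h): row=2 col=0 char='f'
After 4 (G): row=3 col=0 char='_'
After 5 (b): row=2 col=11 char='g'
After 6 (l): row=2 col=12 char='o'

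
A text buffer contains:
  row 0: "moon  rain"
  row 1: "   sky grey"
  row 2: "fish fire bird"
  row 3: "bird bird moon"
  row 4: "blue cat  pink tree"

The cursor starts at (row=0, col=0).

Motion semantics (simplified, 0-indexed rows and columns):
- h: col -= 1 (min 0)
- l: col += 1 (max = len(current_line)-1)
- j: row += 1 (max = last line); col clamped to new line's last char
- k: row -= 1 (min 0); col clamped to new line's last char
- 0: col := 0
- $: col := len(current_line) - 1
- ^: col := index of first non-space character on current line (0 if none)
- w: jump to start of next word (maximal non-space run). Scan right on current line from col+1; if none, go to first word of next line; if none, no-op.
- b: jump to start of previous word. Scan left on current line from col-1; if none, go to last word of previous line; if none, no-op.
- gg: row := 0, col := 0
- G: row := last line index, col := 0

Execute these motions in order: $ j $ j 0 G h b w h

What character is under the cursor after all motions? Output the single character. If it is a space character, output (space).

After 1 ($): row=0 col=9 char='n'
After 2 (j): row=1 col=9 char='e'
After 3 ($): row=1 col=10 char='y'
After 4 (j): row=2 col=10 char='b'
After 5 (0): row=2 col=0 char='f'
After 6 (G): row=4 col=0 char='b'
After 7 (h): row=4 col=0 char='b'
After 8 (b): row=3 col=10 char='m'
After 9 (w): row=4 col=0 char='b'
After 10 (h): row=4 col=0 char='b'

Answer: b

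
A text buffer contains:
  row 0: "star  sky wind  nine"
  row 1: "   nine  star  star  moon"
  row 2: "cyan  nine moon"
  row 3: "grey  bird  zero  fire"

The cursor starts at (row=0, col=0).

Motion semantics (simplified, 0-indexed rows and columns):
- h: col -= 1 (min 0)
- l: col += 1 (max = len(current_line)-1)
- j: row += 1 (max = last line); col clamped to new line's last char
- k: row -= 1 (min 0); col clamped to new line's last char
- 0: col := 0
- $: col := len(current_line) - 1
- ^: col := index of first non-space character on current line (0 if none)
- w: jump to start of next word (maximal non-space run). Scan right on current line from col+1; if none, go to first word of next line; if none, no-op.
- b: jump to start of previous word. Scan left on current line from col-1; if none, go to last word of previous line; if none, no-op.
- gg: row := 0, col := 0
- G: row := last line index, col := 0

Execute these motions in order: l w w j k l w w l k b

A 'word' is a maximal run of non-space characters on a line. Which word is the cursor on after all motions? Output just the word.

After 1 (l): row=0 col=1 char='t'
After 2 (w): row=0 col=6 char='s'
After 3 (w): row=0 col=10 char='w'
After 4 (j): row=1 col=10 char='t'
After 5 (k): row=0 col=10 char='w'
After 6 (l): row=0 col=11 char='i'
After 7 (w): row=0 col=16 char='n'
After 8 (w): row=1 col=3 char='n'
After 9 (l): row=1 col=4 char='i'
After 10 (k): row=0 col=4 char='_'
After 11 (b): row=0 col=0 char='s'

Answer: star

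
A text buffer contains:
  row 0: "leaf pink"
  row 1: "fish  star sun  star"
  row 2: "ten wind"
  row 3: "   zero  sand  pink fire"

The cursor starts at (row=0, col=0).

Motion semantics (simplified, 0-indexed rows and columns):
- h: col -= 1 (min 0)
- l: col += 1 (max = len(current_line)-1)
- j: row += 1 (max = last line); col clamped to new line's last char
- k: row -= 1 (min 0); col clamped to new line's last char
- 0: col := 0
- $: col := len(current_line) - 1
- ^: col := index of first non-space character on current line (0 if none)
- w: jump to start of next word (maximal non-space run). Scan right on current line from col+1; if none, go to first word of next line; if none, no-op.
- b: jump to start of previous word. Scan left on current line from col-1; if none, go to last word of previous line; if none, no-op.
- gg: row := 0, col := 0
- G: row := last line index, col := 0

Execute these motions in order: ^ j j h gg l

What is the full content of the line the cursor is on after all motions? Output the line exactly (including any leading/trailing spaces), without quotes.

Answer: leaf pink

Derivation:
After 1 (^): row=0 col=0 char='l'
After 2 (j): row=1 col=0 char='f'
After 3 (j): row=2 col=0 char='t'
After 4 (h): row=2 col=0 char='t'
After 5 (gg): row=0 col=0 char='l'
After 6 (l): row=0 col=1 char='e'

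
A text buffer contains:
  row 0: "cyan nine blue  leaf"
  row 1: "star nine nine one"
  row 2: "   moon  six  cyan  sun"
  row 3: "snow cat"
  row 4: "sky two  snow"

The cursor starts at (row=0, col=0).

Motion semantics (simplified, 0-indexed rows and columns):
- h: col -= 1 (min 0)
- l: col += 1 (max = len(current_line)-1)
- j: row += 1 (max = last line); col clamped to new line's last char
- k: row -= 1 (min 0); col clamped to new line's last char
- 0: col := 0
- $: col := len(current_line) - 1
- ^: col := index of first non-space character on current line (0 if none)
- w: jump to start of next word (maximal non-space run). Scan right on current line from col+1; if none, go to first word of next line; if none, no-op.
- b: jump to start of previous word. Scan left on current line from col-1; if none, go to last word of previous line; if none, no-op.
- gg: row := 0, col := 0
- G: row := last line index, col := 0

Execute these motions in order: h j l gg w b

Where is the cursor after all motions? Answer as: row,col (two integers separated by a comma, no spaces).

Answer: 0,0

Derivation:
After 1 (h): row=0 col=0 char='c'
After 2 (j): row=1 col=0 char='s'
After 3 (l): row=1 col=1 char='t'
After 4 (gg): row=0 col=0 char='c'
After 5 (w): row=0 col=5 char='n'
After 6 (b): row=0 col=0 char='c'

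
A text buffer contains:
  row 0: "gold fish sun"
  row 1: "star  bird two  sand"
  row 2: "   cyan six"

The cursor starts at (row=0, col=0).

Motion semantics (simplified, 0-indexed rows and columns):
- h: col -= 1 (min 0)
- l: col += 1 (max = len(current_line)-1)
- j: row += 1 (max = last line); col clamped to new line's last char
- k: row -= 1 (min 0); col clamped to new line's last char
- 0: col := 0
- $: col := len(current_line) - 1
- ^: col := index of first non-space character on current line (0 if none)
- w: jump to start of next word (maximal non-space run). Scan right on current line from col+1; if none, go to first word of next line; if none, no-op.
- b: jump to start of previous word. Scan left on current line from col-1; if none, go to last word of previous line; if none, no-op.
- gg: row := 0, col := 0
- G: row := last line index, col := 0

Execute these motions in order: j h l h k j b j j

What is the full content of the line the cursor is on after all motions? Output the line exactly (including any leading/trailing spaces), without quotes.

After 1 (j): row=1 col=0 char='s'
After 2 (h): row=1 col=0 char='s'
After 3 (l): row=1 col=1 char='t'
After 4 (h): row=1 col=0 char='s'
After 5 (k): row=0 col=0 char='g'
After 6 (j): row=1 col=0 char='s'
After 7 (b): row=0 col=10 char='s'
After 8 (j): row=1 col=10 char='_'
After 9 (j): row=2 col=10 char='x'

Answer:    cyan six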